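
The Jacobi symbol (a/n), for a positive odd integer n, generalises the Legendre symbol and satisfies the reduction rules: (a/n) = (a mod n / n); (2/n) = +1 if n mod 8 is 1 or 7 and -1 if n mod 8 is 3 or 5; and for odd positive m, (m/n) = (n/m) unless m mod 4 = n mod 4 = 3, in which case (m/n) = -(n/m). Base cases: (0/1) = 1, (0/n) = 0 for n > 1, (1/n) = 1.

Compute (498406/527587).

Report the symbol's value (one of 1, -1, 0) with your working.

0

factor out 2^1: 498406 = 2^1·249203; with 527587 mod 8 = 3, (2/527587) = -1; sign now -1; continue with (249203/527587)
flip (249203/527587) -> (527587/249203): both odd, 249203 mod 4 = 3, 527587 mod 4 = 3, so the flip contributes -1; sign now +1
(527587/249203): 527587 mod 249203 = 29181, so (527587/249203) = (29181/249203)
flip (29181/249203) -> (249203/29181): both odd, 29181 mod 4 = 1, 249203 mod 4 = 3, so the flip contributes +1; sign now +1
(249203/29181): 249203 mod 29181 = 15755, so (249203/29181) = (15755/29181)
flip (15755/29181) -> (29181/15755): both odd, 15755 mod 4 = 3, 29181 mod 4 = 1, so the flip contributes +1; sign now +1
(29181/15755): 29181 mod 15755 = 13426, so (29181/15755) = (13426/15755)
factor out 2^1: 13426 = 2^1·6713; with 15755 mod 8 = 3, (2/15755) = -1; sign now -1; continue with (6713/15755)
flip (6713/15755) -> (15755/6713): both odd, 6713 mod 4 = 1, 15755 mod 4 = 3, so the flip contributes +1; sign now -1
(15755/6713): 15755 mod 6713 = 2329, so (15755/6713) = (2329/6713)
flip (2329/6713) -> (6713/2329): both odd, 2329 mod 4 = 1, 6713 mod 4 = 1, so the flip contributes +1; sign now -1
(6713/2329): 6713 mod 2329 = 2055, so (6713/2329) = (2055/2329)
flip (2055/2329) -> (2329/2055): both odd, 2055 mod 4 = 3, 2329 mod 4 = 1, so the flip contributes +1; sign now -1
(2329/2055): 2329 mod 2055 = 274, so (2329/2055) = (274/2055)
factor out 2^1: 274 = 2^1·137; with 2055 mod 8 = 7, (2/2055) = +1; sign now -1; continue with (137/2055)
flip (137/2055) -> (2055/137): both odd, 137 mod 4 = 1, 2055 mod 4 = 3, so the flip contributes +1; sign now -1
(2055/137): 2055 mod 137 = 0, so (2055/137) = (0/137)
reached (0/137); gcd(a, n) > 1, so (0/137) = 0 and the symbol is 0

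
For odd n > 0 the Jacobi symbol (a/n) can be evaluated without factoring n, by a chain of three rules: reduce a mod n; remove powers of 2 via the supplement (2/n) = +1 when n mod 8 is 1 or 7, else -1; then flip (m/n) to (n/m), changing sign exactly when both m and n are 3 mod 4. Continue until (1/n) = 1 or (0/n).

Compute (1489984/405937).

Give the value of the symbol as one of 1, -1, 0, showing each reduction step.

-1

(1489984/405937): 1489984 mod 405937 = 272173, so (1489984/405937) = (272173/405937)
flip (272173/405937) -> (405937/272173): both odd, 272173 mod 4 = 1, 405937 mod 4 = 1, so the flip contributes +1; sign now +1
(405937/272173): 405937 mod 272173 = 133764, so (405937/272173) = (133764/272173)
factor out 2^2: 133764 = 2^2·33441; with 272173 mod 8 = 5, (2/272173) = -1; sign now +1; continue with (33441/272173)
flip (33441/272173) -> (272173/33441): both odd, 33441 mod 4 = 1, 272173 mod 4 = 1, so the flip contributes +1; sign now +1
(272173/33441): 272173 mod 33441 = 4645, so (272173/33441) = (4645/33441)
flip (4645/33441) -> (33441/4645): both odd, 4645 mod 4 = 1, 33441 mod 4 = 1, so the flip contributes +1; sign now +1
(33441/4645): 33441 mod 4645 = 926, so (33441/4645) = (926/4645)
factor out 2^1: 926 = 2^1·463; with 4645 mod 8 = 5, (2/4645) = -1; sign now -1; continue with (463/4645)
flip (463/4645) -> (4645/463): both odd, 463 mod 4 = 3, 4645 mod 4 = 1, so the flip contributes +1; sign now -1
(4645/463): 4645 mod 463 = 15, so (4645/463) = (15/463)
flip (15/463) -> (463/15): both odd, 15 mod 4 = 3, 463 mod 4 = 3, so the flip contributes -1; sign now +1
(463/15): 463 mod 15 = 13, so (463/15) = (13/15)
flip (13/15) -> (15/13): both odd, 13 mod 4 = 1, 15 mod 4 = 3, so the flip contributes +1; sign now +1
(15/13): 15 mod 13 = 2, so (15/13) = (2/13)
factor out 2^1: 2 = 2^1·1; with 13 mod 8 = 5, (2/13) = -1; sign now -1; continue with (1/13)
reached (1/13) = 1, so the symbol is -1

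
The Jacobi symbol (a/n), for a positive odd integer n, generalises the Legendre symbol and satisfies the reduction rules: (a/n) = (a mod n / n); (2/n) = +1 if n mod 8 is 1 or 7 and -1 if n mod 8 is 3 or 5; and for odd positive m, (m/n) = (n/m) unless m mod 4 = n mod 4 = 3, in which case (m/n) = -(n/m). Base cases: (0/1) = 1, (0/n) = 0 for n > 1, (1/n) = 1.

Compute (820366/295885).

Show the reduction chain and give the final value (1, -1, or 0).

-1

(820366/295885) = (228596/295885)   [reduce mod 295885]
228596 = 2^2·57149; (2/295885) = -1 since 295885 mod 8 = 5, so (228596/295885) = (-1)^2·(57149/295885); sign now +1
reciprocity: (57149/295885) = +1·(295885/57149) since 57149 mod 4 = 1, 295885 mod 4 = 1; sign now +1
(295885/57149) = (10140/57149)   [reduce mod 57149]
10140 = 2^2·2535; (2/57149) = -1 since 57149 mod 8 = 5, so (10140/57149) = (-1)^2·(2535/57149); sign now +1
reciprocity: (2535/57149) = +1·(57149/2535) since 2535 mod 4 = 3, 57149 mod 4 = 1; sign now +1
(57149/2535) = (1379/2535)   [reduce mod 2535]
reciprocity: (1379/2535) = -1·(2535/1379) since 1379 mod 4 = 3, 2535 mod 4 = 3; sign now -1
(2535/1379) = (1156/1379)   [reduce mod 1379]
1156 = 2^2·289; (2/1379) = -1 since 1379 mod 8 = 3, so (1156/1379) = (-1)^2·(289/1379); sign now -1
reciprocity: (289/1379) = +1·(1379/289) since 289 mod 4 = 1, 1379 mod 4 = 3; sign now -1
(1379/289) = (223/289)   [reduce mod 289]
reciprocity: (223/289) = +1·(289/223) since 223 mod 4 = 3, 289 mod 4 = 1; sign now -1
(289/223) = (66/223)   [reduce mod 223]
66 = 2^1·33; (2/223) = +1 since 223 mod 8 = 7, so (66/223) = (+1)^1·(33/223); sign now -1
reciprocity: (33/223) = +1·(223/33) since 33 mod 4 = 1, 223 mod 4 = 3; sign now -1
(223/33) = (25/33)   [reduce mod 33]
reciprocity: (25/33) = +1·(33/25) since 25 mod 4 = 1, 33 mod 4 = 1; sign now -1
(33/25) = (8/25)   [reduce mod 25]
8 = 2^3·1; (2/25) = +1 since 25 mod 8 = 1, so (8/25) = (+1)^3·(1/25); sign now -1
(1/25) = 1; final value = sign = -1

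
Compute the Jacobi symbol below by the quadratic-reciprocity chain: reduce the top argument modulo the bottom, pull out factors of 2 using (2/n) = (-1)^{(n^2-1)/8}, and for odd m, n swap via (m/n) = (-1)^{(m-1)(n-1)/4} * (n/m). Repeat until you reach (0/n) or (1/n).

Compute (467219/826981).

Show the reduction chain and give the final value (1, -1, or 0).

1

reciprocity: (467219/826981) = +1·(826981/467219) since 467219 mod 4 = 3, 826981 mod 4 = 1; sign now +1
(826981/467219) = (359762/467219)   [reduce mod 467219]
359762 = 2^1·179881; (2/467219) = -1 since 467219 mod 8 = 3, so (359762/467219) = (-1)^1·(179881/467219); sign now -1
reciprocity: (179881/467219) = +1·(467219/179881) since 179881 mod 4 = 1, 467219 mod 4 = 3; sign now -1
(467219/179881) = (107457/179881)   [reduce mod 179881]
reciprocity: (107457/179881) = +1·(179881/107457) since 107457 mod 4 = 1, 179881 mod 4 = 1; sign now -1
(179881/107457) = (72424/107457)   [reduce mod 107457]
72424 = 2^3·9053; (2/107457) = +1 since 107457 mod 8 = 1, so (72424/107457) = (+1)^3·(9053/107457); sign now -1
reciprocity: (9053/107457) = +1·(107457/9053) since 9053 mod 4 = 1, 107457 mod 4 = 1; sign now -1
(107457/9053) = (7874/9053)   [reduce mod 9053]
7874 = 2^1·3937; (2/9053) = -1 since 9053 mod 8 = 5, so (7874/9053) = (-1)^1·(3937/9053); sign now +1
reciprocity: (3937/9053) = +1·(9053/3937) since 3937 mod 4 = 1, 9053 mod 4 = 1; sign now +1
(9053/3937) = (1179/3937)   [reduce mod 3937]
reciprocity: (1179/3937) = +1·(3937/1179) since 1179 mod 4 = 3, 3937 mod 4 = 1; sign now +1
(3937/1179) = (400/1179)   [reduce mod 1179]
400 = 2^4·25; (2/1179) = -1 since 1179 mod 8 = 3, so (400/1179) = (-1)^4·(25/1179); sign now +1
reciprocity: (25/1179) = +1·(1179/25) since 25 mod 4 = 1, 1179 mod 4 = 3; sign now +1
(1179/25) = (4/25)   [reduce mod 25]
4 = 2^2·1; (2/25) = +1 since 25 mod 8 = 1, so (4/25) = (+1)^2·(1/25); sign now +1
(1/25) = 1; final value = sign = +1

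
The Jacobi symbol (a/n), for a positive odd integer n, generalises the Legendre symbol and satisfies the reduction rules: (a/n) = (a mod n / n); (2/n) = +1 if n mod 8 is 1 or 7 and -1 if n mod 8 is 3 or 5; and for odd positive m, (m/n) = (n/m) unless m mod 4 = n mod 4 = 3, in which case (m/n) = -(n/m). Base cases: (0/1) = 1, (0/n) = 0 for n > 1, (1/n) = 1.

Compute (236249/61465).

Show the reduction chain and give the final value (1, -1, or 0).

(236249/61465) = (51854/61465)   [reduce mod 61465]
51854 = 2^1·25927; (2/61465) = +1 since 61465 mod 8 = 1, so (51854/61465) = (+1)^1·(25927/61465); sign now +1
reciprocity: (25927/61465) = +1·(61465/25927) since 25927 mod 4 = 3, 61465 mod 4 = 1; sign now +1
(61465/25927) = (9611/25927)   [reduce mod 25927]
reciprocity: (9611/25927) = -1·(25927/9611) since 9611 mod 4 = 3, 25927 mod 4 = 3; sign now -1
(25927/9611) = (6705/9611)   [reduce mod 9611]
reciprocity: (6705/9611) = +1·(9611/6705) since 6705 mod 4 = 1, 9611 mod 4 = 3; sign now -1
(9611/6705) = (2906/6705)   [reduce mod 6705]
2906 = 2^1·1453; (2/6705) = +1 since 6705 mod 8 = 1, so (2906/6705) = (+1)^1·(1453/6705); sign now -1
reciprocity: (1453/6705) = +1·(6705/1453) since 1453 mod 4 = 1, 6705 mod 4 = 1; sign now -1
(6705/1453) = (893/1453)   [reduce mod 1453]
reciprocity: (893/1453) = +1·(1453/893) since 893 mod 4 = 1, 1453 mod 4 = 1; sign now -1
(1453/893) = (560/893)   [reduce mod 893]
560 = 2^4·35; (2/893) = -1 since 893 mod 8 = 5, so (560/893) = (-1)^4·(35/893); sign now -1
reciprocity: (35/893) = +1·(893/35) since 35 mod 4 = 3, 893 mod 4 = 1; sign now -1
(893/35) = (18/35)   [reduce mod 35]
18 = 2^1·9; (2/35) = -1 since 35 mod 8 = 3, so (18/35) = (-1)^1·(9/35); sign now +1
reciprocity: (9/35) = +1·(35/9) since 9 mod 4 = 1, 35 mod 4 = 3; sign now +1
(35/9) = (8/9)   [reduce mod 9]
8 = 2^3·1; (2/9) = +1 since 9 mod 8 = 1, so (8/9) = (+1)^3·(1/9); sign now +1
(1/9) = 1; final value = sign = +1

1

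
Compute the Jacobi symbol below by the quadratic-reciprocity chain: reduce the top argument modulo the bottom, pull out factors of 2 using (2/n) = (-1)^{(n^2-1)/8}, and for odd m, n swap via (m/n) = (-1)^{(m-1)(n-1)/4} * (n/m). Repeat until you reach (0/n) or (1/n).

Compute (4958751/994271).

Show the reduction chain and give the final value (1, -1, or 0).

-1

(4958751/994271): 4958751 mod 994271 = 981667, so (4958751/994271) = (981667/994271)
flip (981667/994271) -> (994271/981667): both odd, 981667 mod 4 = 3, 994271 mod 4 = 3, so the flip contributes -1; sign now -1
(994271/981667): 994271 mod 981667 = 12604, so (994271/981667) = (12604/981667)
factor out 2^2: 12604 = 2^2·3151; with 981667 mod 8 = 3, (2/981667) = -1; sign now -1; continue with (3151/981667)
flip (3151/981667) -> (981667/3151): both odd, 3151 mod 4 = 3, 981667 mod 4 = 3, so the flip contributes -1; sign now +1
(981667/3151): 981667 mod 3151 = 1706, so (981667/3151) = (1706/3151)
factor out 2^1: 1706 = 2^1·853; with 3151 mod 8 = 7, (2/3151) = +1; sign now +1; continue with (853/3151)
flip (853/3151) -> (3151/853): both odd, 853 mod 4 = 1, 3151 mod 4 = 3, so the flip contributes +1; sign now +1
(3151/853): 3151 mod 853 = 592, so (3151/853) = (592/853)
factor out 2^4: 592 = 2^4·37; with 853 mod 8 = 5, (2/853) = -1; sign now +1; continue with (37/853)
flip (37/853) -> (853/37): both odd, 37 mod 4 = 1, 853 mod 4 = 1, so the flip contributes +1; sign now +1
(853/37): 853 mod 37 = 2, so (853/37) = (2/37)
factor out 2^1: 2 = 2^1·1; with 37 mod 8 = 5, (2/37) = -1; sign now -1; continue with (1/37)
reached (1/37) = 1, so the symbol is -1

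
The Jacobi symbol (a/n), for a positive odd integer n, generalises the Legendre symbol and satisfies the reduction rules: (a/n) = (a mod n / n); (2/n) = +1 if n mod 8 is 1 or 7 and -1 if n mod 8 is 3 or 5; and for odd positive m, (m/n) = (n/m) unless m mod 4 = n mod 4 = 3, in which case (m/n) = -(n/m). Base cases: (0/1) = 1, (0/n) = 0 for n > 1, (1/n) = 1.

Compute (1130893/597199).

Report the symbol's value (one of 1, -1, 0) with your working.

1

(1130893/597199) = (533694/597199)   [reduce mod 597199]
533694 = 2^1·266847; (2/597199) = +1 since 597199 mod 8 = 7, so (533694/597199) = (+1)^1·(266847/597199); sign now +1
reciprocity: (266847/597199) = -1·(597199/266847) since 266847 mod 4 = 3, 597199 mod 4 = 3; sign now -1
(597199/266847) = (63505/266847)   [reduce mod 266847]
reciprocity: (63505/266847) = +1·(266847/63505) since 63505 mod 4 = 1, 266847 mod 4 = 3; sign now -1
(266847/63505) = (12827/63505)   [reduce mod 63505]
reciprocity: (12827/63505) = +1·(63505/12827) since 12827 mod 4 = 3, 63505 mod 4 = 1; sign now -1
(63505/12827) = (12197/12827)   [reduce mod 12827]
reciprocity: (12197/12827) = +1·(12827/12197) since 12197 mod 4 = 1, 12827 mod 4 = 3; sign now -1
(12827/12197) = (630/12197)   [reduce mod 12197]
630 = 2^1·315; (2/12197) = -1 since 12197 mod 8 = 5, so (630/12197) = (-1)^1·(315/12197); sign now +1
reciprocity: (315/12197) = +1·(12197/315) since 315 mod 4 = 3, 12197 mod 4 = 1; sign now +1
(12197/315) = (227/315)   [reduce mod 315]
reciprocity: (227/315) = -1·(315/227) since 227 mod 4 = 3, 315 mod 4 = 3; sign now -1
(315/227) = (88/227)   [reduce mod 227]
88 = 2^3·11; (2/227) = -1 since 227 mod 8 = 3, so (88/227) = (-1)^3·(11/227); sign now +1
reciprocity: (11/227) = -1·(227/11) since 11 mod 4 = 3, 227 mod 4 = 3; sign now -1
(227/11) = (7/11)   [reduce mod 11]
reciprocity: (7/11) = -1·(11/7) since 7 mod 4 = 3, 11 mod 4 = 3; sign now +1
(11/7) = (4/7)   [reduce mod 7]
4 = 2^2·1; (2/7) = +1 since 7 mod 8 = 7, so (4/7) = (+1)^2·(1/7); sign now +1
(1/7) = 1; final value = sign = +1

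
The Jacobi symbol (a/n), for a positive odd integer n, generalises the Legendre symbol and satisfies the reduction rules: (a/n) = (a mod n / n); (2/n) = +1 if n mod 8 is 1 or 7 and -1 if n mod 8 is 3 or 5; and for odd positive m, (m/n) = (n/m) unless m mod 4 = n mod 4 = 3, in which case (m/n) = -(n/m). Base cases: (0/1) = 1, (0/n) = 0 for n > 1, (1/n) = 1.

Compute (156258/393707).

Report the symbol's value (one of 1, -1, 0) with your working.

1

factor out 2^1: 156258 = 2^1·78129; with 393707 mod 8 = 3, (2/393707) = -1; sign now -1; continue with (78129/393707)
flip (78129/393707) -> (393707/78129): both odd, 78129 mod 4 = 1, 393707 mod 4 = 3, so the flip contributes +1; sign now -1
(393707/78129): 393707 mod 78129 = 3062, so (393707/78129) = (3062/78129)
factor out 2^1: 3062 = 2^1·1531; with 78129 mod 8 = 1, (2/78129) = +1; sign now -1; continue with (1531/78129)
flip (1531/78129) -> (78129/1531): both odd, 1531 mod 4 = 3, 78129 mod 4 = 1, so the flip contributes +1; sign now -1
(78129/1531): 78129 mod 1531 = 48, so (78129/1531) = (48/1531)
factor out 2^4: 48 = 2^4·3; with 1531 mod 8 = 3, (2/1531) = -1; sign now -1; continue with (3/1531)
flip (3/1531) -> (1531/3): both odd, 3 mod 4 = 3, 1531 mod 4 = 3, so the flip contributes -1; sign now +1
(1531/3): 1531 mod 3 = 1, so (1531/3) = (1/3)
reached (1/3) = 1, so the symbol is +1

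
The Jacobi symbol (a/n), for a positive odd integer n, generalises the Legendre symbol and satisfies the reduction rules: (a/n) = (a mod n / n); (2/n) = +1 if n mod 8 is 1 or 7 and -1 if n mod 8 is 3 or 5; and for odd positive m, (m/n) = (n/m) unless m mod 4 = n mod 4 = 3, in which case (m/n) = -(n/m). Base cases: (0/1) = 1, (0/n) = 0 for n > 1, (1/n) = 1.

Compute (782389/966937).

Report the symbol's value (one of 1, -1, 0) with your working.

flip (782389/966937) -> (966937/782389): both odd, 782389 mod 4 = 1, 966937 mod 4 = 1, so the flip contributes +1; sign now +1
(966937/782389): 966937 mod 782389 = 184548, so (966937/782389) = (184548/782389)
factor out 2^2: 184548 = 2^2·46137; with 782389 mod 8 = 5, (2/782389) = -1; sign now +1; continue with (46137/782389)
flip (46137/782389) -> (782389/46137): both odd, 46137 mod 4 = 1, 782389 mod 4 = 1, so the flip contributes +1; sign now +1
(782389/46137): 782389 mod 46137 = 44197, so (782389/46137) = (44197/46137)
flip (44197/46137) -> (46137/44197): both odd, 44197 mod 4 = 1, 46137 mod 4 = 1, so the flip contributes +1; sign now +1
(46137/44197): 46137 mod 44197 = 1940, so (46137/44197) = (1940/44197)
factor out 2^2: 1940 = 2^2·485; with 44197 mod 8 = 5, (2/44197) = -1; sign now +1; continue with (485/44197)
flip (485/44197) -> (44197/485): both odd, 485 mod 4 = 1, 44197 mod 4 = 1, so the flip contributes +1; sign now +1
(44197/485): 44197 mod 485 = 62, so (44197/485) = (62/485)
factor out 2^1: 62 = 2^1·31; with 485 mod 8 = 5, (2/485) = -1; sign now -1; continue with (31/485)
flip (31/485) -> (485/31): both odd, 31 mod 4 = 3, 485 mod 4 = 1, so the flip contributes +1; sign now -1
(485/31): 485 mod 31 = 20, so (485/31) = (20/31)
factor out 2^2: 20 = 2^2·5; with 31 mod 8 = 7, (2/31) = +1; sign now -1; continue with (5/31)
flip (5/31) -> (31/5): both odd, 5 mod 4 = 1, 31 mod 4 = 3, so the flip contributes +1; sign now -1
(31/5): 31 mod 5 = 1, so (31/5) = (1/5)
reached (1/5) = 1, so the symbol is -1

-1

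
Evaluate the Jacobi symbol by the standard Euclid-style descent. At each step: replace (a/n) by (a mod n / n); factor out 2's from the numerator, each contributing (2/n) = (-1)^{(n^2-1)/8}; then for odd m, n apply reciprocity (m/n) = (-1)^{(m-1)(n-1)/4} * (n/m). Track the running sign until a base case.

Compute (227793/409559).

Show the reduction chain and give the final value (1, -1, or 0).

1

reciprocity: (227793/409559) = +1·(409559/227793) since 227793 mod 4 = 1, 409559 mod 4 = 3; sign now +1
(409559/227793) = (181766/227793)   [reduce mod 227793]
181766 = 2^1·90883; (2/227793) = +1 since 227793 mod 8 = 1, so (181766/227793) = (+1)^1·(90883/227793); sign now +1
reciprocity: (90883/227793) = +1·(227793/90883) since 90883 mod 4 = 3, 227793 mod 4 = 1; sign now +1
(227793/90883) = (46027/90883)   [reduce mod 90883]
reciprocity: (46027/90883) = -1·(90883/46027) since 46027 mod 4 = 3, 90883 mod 4 = 3; sign now -1
(90883/46027) = (44856/46027)   [reduce mod 46027]
44856 = 2^3·5607; (2/46027) = -1 since 46027 mod 8 = 3, so (44856/46027) = (-1)^3·(5607/46027); sign now +1
reciprocity: (5607/46027) = -1·(46027/5607) since 5607 mod 4 = 3, 46027 mod 4 = 3; sign now -1
(46027/5607) = (1171/5607)   [reduce mod 5607]
reciprocity: (1171/5607) = -1·(5607/1171) since 1171 mod 4 = 3, 5607 mod 4 = 3; sign now +1
(5607/1171) = (923/1171)   [reduce mod 1171]
reciprocity: (923/1171) = -1·(1171/923) since 923 mod 4 = 3, 1171 mod 4 = 3; sign now -1
(1171/923) = (248/923)   [reduce mod 923]
248 = 2^3·31; (2/923) = -1 since 923 mod 8 = 3, so (248/923) = (-1)^3·(31/923); sign now +1
reciprocity: (31/923) = -1·(923/31) since 31 mod 4 = 3, 923 mod 4 = 3; sign now -1
(923/31) = (24/31)   [reduce mod 31]
24 = 2^3·3; (2/31) = +1 since 31 mod 8 = 7, so (24/31) = (+1)^3·(3/31); sign now -1
reciprocity: (3/31) = -1·(31/3) since 3 mod 4 = 3, 31 mod 4 = 3; sign now +1
(31/3) = (1/3)   [reduce mod 3]
(1/3) = 1; final value = sign = +1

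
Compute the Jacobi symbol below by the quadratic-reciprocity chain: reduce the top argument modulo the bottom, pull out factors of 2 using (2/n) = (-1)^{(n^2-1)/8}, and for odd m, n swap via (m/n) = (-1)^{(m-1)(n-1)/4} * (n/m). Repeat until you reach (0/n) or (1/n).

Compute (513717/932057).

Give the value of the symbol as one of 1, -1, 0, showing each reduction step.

1

reciprocity: (513717/932057) = +1·(932057/513717) since 513717 mod 4 = 1, 932057 mod 4 = 1; sign now +1
(932057/513717) = (418340/513717)   [reduce mod 513717]
418340 = 2^2·104585; (2/513717) = -1 since 513717 mod 8 = 5, so (418340/513717) = (-1)^2·(104585/513717); sign now +1
reciprocity: (104585/513717) = +1·(513717/104585) since 104585 mod 4 = 1, 513717 mod 4 = 1; sign now +1
(513717/104585) = (95377/104585)   [reduce mod 104585]
reciprocity: (95377/104585) = +1·(104585/95377) since 95377 mod 4 = 1, 104585 mod 4 = 1; sign now +1
(104585/95377) = (9208/95377)   [reduce mod 95377]
9208 = 2^3·1151; (2/95377) = +1 since 95377 mod 8 = 1, so (9208/95377) = (+1)^3·(1151/95377); sign now +1
reciprocity: (1151/95377) = +1·(95377/1151) since 1151 mod 4 = 3, 95377 mod 4 = 1; sign now +1
(95377/1151) = (995/1151)   [reduce mod 1151]
reciprocity: (995/1151) = -1·(1151/995) since 995 mod 4 = 3, 1151 mod 4 = 3; sign now -1
(1151/995) = (156/995)   [reduce mod 995]
156 = 2^2·39; (2/995) = -1 since 995 mod 8 = 3, so (156/995) = (-1)^2·(39/995); sign now -1
reciprocity: (39/995) = -1·(995/39) since 39 mod 4 = 3, 995 mod 4 = 3; sign now +1
(995/39) = (20/39)   [reduce mod 39]
20 = 2^2·5; (2/39) = +1 since 39 mod 8 = 7, so (20/39) = (+1)^2·(5/39); sign now +1
reciprocity: (5/39) = +1·(39/5) since 5 mod 4 = 1, 39 mod 4 = 3; sign now +1
(39/5) = (4/5)   [reduce mod 5]
4 = 2^2·1; (2/5) = -1 since 5 mod 8 = 5, so (4/5) = (-1)^2·(1/5); sign now +1
(1/5) = 1; final value = sign = +1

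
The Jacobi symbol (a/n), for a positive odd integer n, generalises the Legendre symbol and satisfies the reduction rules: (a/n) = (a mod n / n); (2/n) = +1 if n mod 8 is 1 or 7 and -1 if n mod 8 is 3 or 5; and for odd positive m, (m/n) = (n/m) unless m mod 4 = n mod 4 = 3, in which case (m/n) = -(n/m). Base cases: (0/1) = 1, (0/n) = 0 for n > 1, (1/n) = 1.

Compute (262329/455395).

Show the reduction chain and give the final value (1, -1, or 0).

-1

flip (262329/455395) -> (455395/262329): both odd, 262329 mod 4 = 1, 455395 mod 4 = 3, so the flip contributes +1; sign now +1
(455395/262329): 455395 mod 262329 = 193066, so (455395/262329) = (193066/262329)
factor out 2^1: 193066 = 2^1·96533; with 262329 mod 8 = 1, (2/262329) = +1; sign now +1; continue with (96533/262329)
flip (96533/262329) -> (262329/96533): both odd, 96533 mod 4 = 1, 262329 mod 4 = 1, so the flip contributes +1; sign now +1
(262329/96533): 262329 mod 96533 = 69263, so (262329/96533) = (69263/96533)
flip (69263/96533) -> (96533/69263): both odd, 69263 mod 4 = 3, 96533 mod 4 = 1, so the flip contributes +1; sign now +1
(96533/69263): 96533 mod 69263 = 27270, so (96533/69263) = (27270/69263)
factor out 2^1: 27270 = 2^1·13635; with 69263 mod 8 = 7, (2/69263) = +1; sign now +1; continue with (13635/69263)
flip (13635/69263) -> (69263/13635): both odd, 13635 mod 4 = 3, 69263 mod 4 = 3, so the flip contributes -1; sign now -1
(69263/13635): 69263 mod 13635 = 1088, so (69263/13635) = (1088/13635)
factor out 2^6: 1088 = 2^6·17; with 13635 mod 8 = 3, (2/13635) = -1; sign now -1; continue with (17/13635)
flip (17/13635) -> (13635/17): both odd, 17 mod 4 = 1, 13635 mod 4 = 3, so the flip contributes +1; sign now -1
(13635/17): 13635 mod 17 = 1, so (13635/17) = (1/17)
reached (1/17) = 1, so the symbol is -1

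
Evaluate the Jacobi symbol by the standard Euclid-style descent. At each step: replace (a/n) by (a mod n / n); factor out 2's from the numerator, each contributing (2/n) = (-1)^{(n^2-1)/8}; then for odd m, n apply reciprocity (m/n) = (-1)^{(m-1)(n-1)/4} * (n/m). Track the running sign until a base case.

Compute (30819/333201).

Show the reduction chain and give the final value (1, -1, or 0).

0

reciprocity: (30819/333201) = +1·(333201/30819) since 30819 mod 4 = 3, 333201 mod 4 = 1; sign now +1
(333201/30819) = (25011/30819)   [reduce mod 30819]
reciprocity: (25011/30819) = -1·(30819/25011) since 25011 mod 4 = 3, 30819 mod 4 = 3; sign now -1
(30819/25011) = (5808/25011)   [reduce mod 25011]
5808 = 2^4·363; (2/25011) = -1 since 25011 mod 8 = 3, so (5808/25011) = (-1)^4·(363/25011); sign now -1
reciprocity: (363/25011) = -1·(25011/363) since 363 mod 4 = 3, 25011 mod 4 = 3; sign now +1
(25011/363) = (327/363)   [reduce mod 363]
reciprocity: (327/363) = -1·(363/327) since 327 mod 4 = 3, 363 mod 4 = 3; sign now -1
(363/327) = (36/327)   [reduce mod 327]
36 = 2^2·9; (2/327) = +1 since 327 mod 8 = 7, so (36/327) = (+1)^2·(9/327); sign now -1
reciprocity: (9/327) = +1·(327/9) since 9 mod 4 = 1, 327 mod 4 = 3; sign now -1
(327/9) = (3/9)   [reduce mod 9]
reciprocity: (3/9) = +1·(9/3) since 3 mod 4 = 3, 9 mod 4 = 1; sign now -1
(9/3) = (0/3)   [reduce mod 3]
(0/3) = 0   [gcd(a, n) > 1]; final value = 0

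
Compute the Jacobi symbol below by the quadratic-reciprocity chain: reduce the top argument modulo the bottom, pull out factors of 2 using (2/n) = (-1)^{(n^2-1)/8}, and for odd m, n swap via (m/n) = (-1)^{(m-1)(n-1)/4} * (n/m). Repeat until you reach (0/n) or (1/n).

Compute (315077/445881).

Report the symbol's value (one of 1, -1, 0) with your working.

-1

reciprocity: (315077/445881) = +1·(445881/315077) since 315077 mod 4 = 1, 445881 mod 4 = 1; sign now +1
(445881/315077) = (130804/315077)   [reduce mod 315077]
130804 = 2^2·32701; (2/315077) = -1 since 315077 mod 8 = 5, so (130804/315077) = (-1)^2·(32701/315077); sign now +1
reciprocity: (32701/315077) = +1·(315077/32701) since 32701 mod 4 = 1, 315077 mod 4 = 1; sign now +1
(315077/32701) = (20768/32701)   [reduce mod 32701]
20768 = 2^5·649; (2/32701) = -1 since 32701 mod 8 = 5, so (20768/32701) = (-1)^5·(649/32701); sign now -1
reciprocity: (649/32701) = +1·(32701/649) since 649 mod 4 = 1, 32701 mod 4 = 1; sign now -1
(32701/649) = (251/649)   [reduce mod 649]
reciprocity: (251/649) = +1·(649/251) since 251 mod 4 = 3, 649 mod 4 = 1; sign now -1
(649/251) = (147/251)   [reduce mod 251]
reciprocity: (147/251) = -1·(251/147) since 147 mod 4 = 3, 251 mod 4 = 3; sign now +1
(251/147) = (104/147)   [reduce mod 147]
104 = 2^3·13; (2/147) = -1 since 147 mod 8 = 3, so (104/147) = (-1)^3·(13/147); sign now -1
reciprocity: (13/147) = +1·(147/13) since 13 mod 4 = 1, 147 mod 4 = 3; sign now -1
(147/13) = (4/13)   [reduce mod 13]
4 = 2^2·1; (2/13) = -1 since 13 mod 8 = 5, so (4/13) = (-1)^2·(1/13); sign now -1
(1/13) = 1; final value = sign = -1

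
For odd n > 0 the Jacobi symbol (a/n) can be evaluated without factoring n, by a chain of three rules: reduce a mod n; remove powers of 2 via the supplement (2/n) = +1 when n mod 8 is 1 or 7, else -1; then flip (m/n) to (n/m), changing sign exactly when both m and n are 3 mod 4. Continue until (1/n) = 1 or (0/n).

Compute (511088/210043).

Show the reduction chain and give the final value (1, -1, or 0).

1

(511088/210043): 511088 mod 210043 = 91002, so (511088/210043) = (91002/210043)
factor out 2^1: 91002 = 2^1·45501; with 210043 mod 8 = 3, (2/210043) = -1; sign now -1; continue with (45501/210043)
flip (45501/210043) -> (210043/45501): both odd, 45501 mod 4 = 1, 210043 mod 4 = 3, so the flip contributes +1; sign now -1
(210043/45501): 210043 mod 45501 = 28039, so (210043/45501) = (28039/45501)
flip (28039/45501) -> (45501/28039): both odd, 28039 mod 4 = 3, 45501 mod 4 = 1, so the flip contributes +1; sign now -1
(45501/28039): 45501 mod 28039 = 17462, so (45501/28039) = (17462/28039)
factor out 2^1: 17462 = 2^1·8731; with 28039 mod 8 = 7, (2/28039) = +1; sign now -1; continue with (8731/28039)
flip (8731/28039) -> (28039/8731): both odd, 8731 mod 4 = 3, 28039 mod 4 = 3, so the flip contributes -1; sign now +1
(28039/8731): 28039 mod 8731 = 1846, so (28039/8731) = (1846/8731)
factor out 2^1: 1846 = 2^1·923; with 8731 mod 8 = 3, (2/8731) = -1; sign now -1; continue with (923/8731)
flip (923/8731) -> (8731/923): both odd, 923 mod 4 = 3, 8731 mod 4 = 3, so the flip contributes -1; sign now +1
(8731/923): 8731 mod 923 = 424, so (8731/923) = (424/923)
factor out 2^3: 424 = 2^3·53; with 923 mod 8 = 3, (2/923) = -1; sign now -1; continue with (53/923)
flip (53/923) -> (923/53): both odd, 53 mod 4 = 1, 923 mod 4 = 3, so the flip contributes +1; sign now -1
(923/53): 923 mod 53 = 22, so (923/53) = (22/53)
factor out 2^1: 22 = 2^1·11; with 53 mod 8 = 5, (2/53) = -1; sign now +1; continue with (11/53)
flip (11/53) -> (53/11): both odd, 11 mod 4 = 3, 53 mod 4 = 1, so the flip contributes +1; sign now +1
(53/11): 53 mod 11 = 9, so (53/11) = (9/11)
flip (9/11) -> (11/9): both odd, 9 mod 4 = 1, 11 mod 4 = 3, so the flip contributes +1; sign now +1
(11/9): 11 mod 9 = 2, so (11/9) = (2/9)
factor out 2^1: 2 = 2^1·1; with 9 mod 8 = 1, (2/9) = +1; sign now +1; continue with (1/9)
reached (1/9) = 1, so the symbol is +1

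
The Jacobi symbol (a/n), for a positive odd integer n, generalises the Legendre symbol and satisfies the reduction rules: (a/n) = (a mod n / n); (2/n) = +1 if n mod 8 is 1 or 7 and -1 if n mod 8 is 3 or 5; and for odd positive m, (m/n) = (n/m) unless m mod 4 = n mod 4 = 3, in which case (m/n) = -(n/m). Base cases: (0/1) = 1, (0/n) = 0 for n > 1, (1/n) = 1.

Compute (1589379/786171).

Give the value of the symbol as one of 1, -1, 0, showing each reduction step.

0

(1589379/786171) = (17037/786171)   [reduce mod 786171]
reciprocity: (17037/786171) = +1·(786171/17037) since 17037 mod 4 = 1, 786171 mod 4 = 3; sign now +1
(786171/17037) = (2469/17037)   [reduce mod 17037]
reciprocity: (2469/17037) = +1·(17037/2469) since 2469 mod 4 = 1, 17037 mod 4 = 1; sign now +1
(17037/2469) = (2223/2469)   [reduce mod 2469]
reciprocity: (2223/2469) = +1·(2469/2223) since 2223 mod 4 = 3, 2469 mod 4 = 1; sign now +1
(2469/2223) = (246/2223)   [reduce mod 2223]
246 = 2^1·123; (2/2223) = +1 since 2223 mod 8 = 7, so (246/2223) = (+1)^1·(123/2223); sign now +1
reciprocity: (123/2223) = -1·(2223/123) since 123 mod 4 = 3, 2223 mod 4 = 3; sign now -1
(2223/123) = (9/123)   [reduce mod 123]
reciprocity: (9/123) = +1·(123/9) since 9 mod 4 = 1, 123 mod 4 = 3; sign now -1
(123/9) = (6/9)   [reduce mod 9]
6 = 2^1·3; (2/9) = +1 since 9 mod 8 = 1, so (6/9) = (+1)^1·(3/9); sign now -1
reciprocity: (3/9) = +1·(9/3) since 3 mod 4 = 3, 9 mod 4 = 1; sign now -1
(9/3) = (0/3)   [reduce mod 3]
(0/3) = 0   [gcd(a, n) > 1]; final value = 0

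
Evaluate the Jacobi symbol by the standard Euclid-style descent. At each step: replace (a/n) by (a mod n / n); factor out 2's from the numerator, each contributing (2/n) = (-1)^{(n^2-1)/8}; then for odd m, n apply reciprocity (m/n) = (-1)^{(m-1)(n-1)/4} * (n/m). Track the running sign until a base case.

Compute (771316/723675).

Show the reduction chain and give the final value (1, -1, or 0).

(771316/723675): 771316 mod 723675 = 47641, so (771316/723675) = (47641/723675)
flip (47641/723675) -> (723675/47641): both odd, 47641 mod 4 = 1, 723675 mod 4 = 3, so the flip contributes +1; sign now +1
(723675/47641): 723675 mod 47641 = 9060, so (723675/47641) = (9060/47641)
factor out 2^2: 9060 = 2^2·2265; with 47641 mod 8 = 1, (2/47641) = +1; sign now +1; continue with (2265/47641)
flip (2265/47641) -> (47641/2265): both odd, 2265 mod 4 = 1, 47641 mod 4 = 1, so the flip contributes +1; sign now +1
(47641/2265): 47641 mod 2265 = 76, so (47641/2265) = (76/2265)
factor out 2^2: 76 = 2^2·19; with 2265 mod 8 = 1, (2/2265) = +1; sign now +1; continue with (19/2265)
flip (19/2265) -> (2265/19): both odd, 19 mod 4 = 3, 2265 mod 4 = 1, so the flip contributes +1; sign now +1
(2265/19): 2265 mod 19 = 4, so (2265/19) = (4/19)
factor out 2^2: 4 = 2^2·1; with 19 mod 8 = 3, (2/19) = -1; sign now +1; continue with (1/19)
reached (1/19) = 1, so the symbol is +1

1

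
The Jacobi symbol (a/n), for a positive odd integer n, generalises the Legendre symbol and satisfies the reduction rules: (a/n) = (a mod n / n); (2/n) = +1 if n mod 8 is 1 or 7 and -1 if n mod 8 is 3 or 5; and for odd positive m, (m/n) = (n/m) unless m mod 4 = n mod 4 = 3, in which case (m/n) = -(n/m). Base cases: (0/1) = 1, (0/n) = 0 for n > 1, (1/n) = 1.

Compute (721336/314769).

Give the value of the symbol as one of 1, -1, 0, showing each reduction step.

0

(721336/314769): 721336 mod 314769 = 91798, so (721336/314769) = (91798/314769)
factor out 2^1: 91798 = 2^1·45899; with 314769 mod 8 = 1, (2/314769) = +1; sign now +1; continue with (45899/314769)
flip (45899/314769) -> (314769/45899): both odd, 45899 mod 4 = 3, 314769 mod 4 = 1, so the flip contributes +1; sign now +1
(314769/45899): 314769 mod 45899 = 39375, so (314769/45899) = (39375/45899)
flip (39375/45899) -> (45899/39375): both odd, 39375 mod 4 = 3, 45899 mod 4 = 3, so the flip contributes -1; sign now -1
(45899/39375): 45899 mod 39375 = 6524, so (45899/39375) = (6524/39375)
factor out 2^2: 6524 = 2^2·1631; with 39375 mod 8 = 7, (2/39375) = +1; sign now -1; continue with (1631/39375)
flip (1631/39375) -> (39375/1631): both odd, 1631 mod 4 = 3, 39375 mod 4 = 3, so the flip contributes -1; sign now +1
(39375/1631): 39375 mod 1631 = 231, so (39375/1631) = (231/1631)
flip (231/1631) -> (1631/231): both odd, 231 mod 4 = 3, 1631 mod 4 = 3, so the flip contributes -1; sign now -1
(1631/231): 1631 mod 231 = 14, so (1631/231) = (14/231)
factor out 2^1: 14 = 2^1·7; with 231 mod 8 = 7, (2/231) = +1; sign now -1; continue with (7/231)
flip (7/231) -> (231/7): both odd, 7 mod 4 = 3, 231 mod 4 = 3, so the flip contributes -1; sign now +1
(231/7): 231 mod 7 = 0, so (231/7) = (0/7)
reached (0/7); gcd(a, n) > 1, so (0/7) = 0 and the symbol is 0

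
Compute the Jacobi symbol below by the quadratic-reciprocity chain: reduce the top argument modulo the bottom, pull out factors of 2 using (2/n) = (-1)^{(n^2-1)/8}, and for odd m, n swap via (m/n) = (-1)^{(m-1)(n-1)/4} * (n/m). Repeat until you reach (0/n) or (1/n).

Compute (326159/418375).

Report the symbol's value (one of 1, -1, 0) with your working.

reciprocity: (326159/418375) = -1·(418375/326159) since 326159 mod 4 = 3, 418375 mod 4 = 3; sign now -1
(418375/326159) = (92216/326159)   [reduce mod 326159]
92216 = 2^3·11527; (2/326159) = +1 since 326159 mod 8 = 7, so (92216/326159) = (+1)^3·(11527/326159); sign now -1
reciprocity: (11527/326159) = -1·(326159/11527) since 11527 mod 4 = 3, 326159 mod 4 = 3; sign now +1
(326159/11527) = (3403/11527)   [reduce mod 11527]
reciprocity: (3403/11527) = -1·(11527/3403) since 3403 mod 4 = 3, 11527 mod 4 = 3; sign now -1
(11527/3403) = (1318/3403)   [reduce mod 3403]
1318 = 2^1·659; (2/3403) = -1 since 3403 mod 8 = 3, so (1318/3403) = (-1)^1·(659/3403); sign now +1
reciprocity: (659/3403) = -1·(3403/659) since 659 mod 4 = 3, 3403 mod 4 = 3; sign now -1
(3403/659) = (108/659)   [reduce mod 659]
108 = 2^2·27; (2/659) = -1 since 659 mod 8 = 3, so (108/659) = (-1)^2·(27/659); sign now -1
reciprocity: (27/659) = -1·(659/27) since 27 mod 4 = 3, 659 mod 4 = 3; sign now +1
(659/27) = (11/27)   [reduce mod 27]
reciprocity: (11/27) = -1·(27/11) since 11 mod 4 = 3, 27 mod 4 = 3; sign now -1
(27/11) = (5/11)   [reduce mod 11]
reciprocity: (5/11) = +1·(11/5) since 5 mod 4 = 1, 11 mod 4 = 3; sign now -1
(11/5) = (1/5)   [reduce mod 5]
(1/5) = 1; final value = sign = -1

-1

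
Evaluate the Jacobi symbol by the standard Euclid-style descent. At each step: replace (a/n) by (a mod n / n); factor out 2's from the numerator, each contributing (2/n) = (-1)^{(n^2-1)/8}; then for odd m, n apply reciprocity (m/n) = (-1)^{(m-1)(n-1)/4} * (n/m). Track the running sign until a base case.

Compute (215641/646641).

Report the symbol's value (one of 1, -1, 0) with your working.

flip (215641/646641) -> (646641/215641): both odd, 215641 mod 4 = 1, 646641 mod 4 = 1, so the flip contributes +1; sign now +1
(646641/215641): 646641 mod 215641 = 215359, so (646641/215641) = (215359/215641)
flip (215359/215641) -> (215641/215359): both odd, 215359 mod 4 = 3, 215641 mod 4 = 1, so the flip contributes +1; sign now +1
(215641/215359): 215641 mod 215359 = 282, so (215641/215359) = (282/215359)
factor out 2^1: 282 = 2^1·141; with 215359 mod 8 = 7, (2/215359) = +1; sign now +1; continue with (141/215359)
flip (141/215359) -> (215359/141): both odd, 141 mod 4 = 1, 215359 mod 4 = 3, so the flip contributes +1; sign now +1
(215359/141): 215359 mod 141 = 52, so (215359/141) = (52/141)
factor out 2^2: 52 = 2^2·13; with 141 mod 8 = 5, (2/141) = -1; sign now +1; continue with (13/141)
flip (13/141) -> (141/13): both odd, 13 mod 4 = 1, 141 mod 4 = 1, so the flip contributes +1; sign now +1
(141/13): 141 mod 13 = 11, so (141/13) = (11/13)
flip (11/13) -> (13/11): both odd, 11 mod 4 = 3, 13 mod 4 = 1, so the flip contributes +1; sign now +1
(13/11): 13 mod 11 = 2, so (13/11) = (2/11)
factor out 2^1: 2 = 2^1·1; with 11 mod 8 = 3, (2/11) = -1; sign now -1; continue with (1/11)
reached (1/11) = 1, so the symbol is -1

-1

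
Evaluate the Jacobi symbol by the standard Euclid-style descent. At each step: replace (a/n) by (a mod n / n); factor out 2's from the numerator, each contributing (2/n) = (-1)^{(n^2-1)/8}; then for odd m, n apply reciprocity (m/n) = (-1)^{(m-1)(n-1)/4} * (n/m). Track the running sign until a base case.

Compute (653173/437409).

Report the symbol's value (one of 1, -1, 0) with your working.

-1

(653173/437409): 653173 mod 437409 = 215764, so (653173/437409) = (215764/437409)
factor out 2^2: 215764 = 2^2·53941; with 437409 mod 8 = 1, (2/437409) = +1; sign now +1; continue with (53941/437409)
flip (53941/437409) -> (437409/53941): both odd, 53941 mod 4 = 1, 437409 mod 4 = 1, so the flip contributes +1; sign now +1
(437409/53941): 437409 mod 53941 = 5881, so (437409/53941) = (5881/53941)
flip (5881/53941) -> (53941/5881): both odd, 5881 mod 4 = 1, 53941 mod 4 = 1, so the flip contributes +1; sign now +1
(53941/5881): 53941 mod 5881 = 1012, so (53941/5881) = (1012/5881)
factor out 2^2: 1012 = 2^2·253; with 5881 mod 8 = 1, (2/5881) = +1; sign now +1; continue with (253/5881)
flip (253/5881) -> (5881/253): both odd, 253 mod 4 = 1, 5881 mod 4 = 1, so the flip contributes +1; sign now +1
(5881/253): 5881 mod 253 = 62, so (5881/253) = (62/253)
factor out 2^1: 62 = 2^1·31; with 253 mod 8 = 5, (2/253) = -1; sign now -1; continue with (31/253)
flip (31/253) -> (253/31): both odd, 31 mod 4 = 3, 253 mod 4 = 1, so the flip contributes +1; sign now -1
(253/31): 253 mod 31 = 5, so (253/31) = (5/31)
flip (5/31) -> (31/5): both odd, 5 mod 4 = 1, 31 mod 4 = 3, so the flip contributes +1; sign now -1
(31/5): 31 mod 5 = 1, so (31/5) = (1/5)
reached (1/5) = 1, so the symbol is -1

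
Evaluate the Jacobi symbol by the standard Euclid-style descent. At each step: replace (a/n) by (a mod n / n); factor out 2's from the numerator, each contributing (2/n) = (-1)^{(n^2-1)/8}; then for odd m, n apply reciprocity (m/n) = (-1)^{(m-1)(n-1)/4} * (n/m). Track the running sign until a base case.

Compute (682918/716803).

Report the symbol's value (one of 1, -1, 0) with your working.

1

682918 = 2^1·341459; (2/716803) = -1 since 716803 mod 8 = 3, so (682918/716803) = (-1)^1·(341459/716803); sign now -1
reciprocity: (341459/716803) = -1·(716803/341459) since 341459 mod 4 = 3, 716803 mod 4 = 3; sign now +1
(716803/341459) = (33885/341459)   [reduce mod 341459]
reciprocity: (33885/341459) = +1·(341459/33885) since 33885 mod 4 = 1, 341459 mod 4 = 3; sign now +1
(341459/33885) = (2609/33885)   [reduce mod 33885]
reciprocity: (2609/33885) = +1·(33885/2609) since 2609 mod 4 = 1, 33885 mod 4 = 1; sign now +1
(33885/2609) = (2577/2609)   [reduce mod 2609]
reciprocity: (2577/2609) = +1·(2609/2577) since 2577 mod 4 = 1, 2609 mod 4 = 1; sign now +1
(2609/2577) = (32/2577)   [reduce mod 2577]
32 = 2^5·1; (2/2577) = +1 since 2577 mod 8 = 1, so (32/2577) = (+1)^5·(1/2577); sign now +1
(1/2577) = 1; final value = sign = +1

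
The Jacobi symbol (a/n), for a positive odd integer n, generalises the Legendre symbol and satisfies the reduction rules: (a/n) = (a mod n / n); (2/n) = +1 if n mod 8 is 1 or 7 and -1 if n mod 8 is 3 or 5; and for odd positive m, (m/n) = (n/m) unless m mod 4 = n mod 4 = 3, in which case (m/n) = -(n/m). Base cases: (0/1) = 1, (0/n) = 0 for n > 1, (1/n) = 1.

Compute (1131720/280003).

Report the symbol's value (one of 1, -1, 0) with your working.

-1

(1131720/280003) = (11708/280003)   [reduce mod 280003]
11708 = 2^2·2927; (2/280003) = -1 since 280003 mod 8 = 3, so (11708/280003) = (-1)^2·(2927/280003); sign now +1
reciprocity: (2927/280003) = -1·(280003/2927) since 2927 mod 4 = 3, 280003 mod 4 = 3; sign now -1
(280003/2927) = (1938/2927)   [reduce mod 2927]
1938 = 2^1·969; (2/2927) = +1 since 2927 mod 8 = 7, so (1938/2927) = (+1)^1·(969/2927); sign now -1
reciprocity: (969/2927) = +1·(2927/969) since 969 mod 4 = 1, 2927 mod 4 = 3; sign now -1
(2927/969) = (20/969)   [reduce mod 969]
20 = 2^2·5; (2/969) = +1 since 969 mod 8 = 1, so (20/969) = (+1)^2·(5/969); sign now -1
reciprocity: (5/969) = +1·(969/5) since 5 mod 4 = 1, 969 mod 4 = 1; sign now -1
(969/5) = (4/5)   [reduce mod 5]
4 = 2^2·1; (2/5) = -1 since 5 mod 8 = 5, so (4/5) = (-1)^2·(1/5); sign now -1
(1/5) = 1; final value = sign = -1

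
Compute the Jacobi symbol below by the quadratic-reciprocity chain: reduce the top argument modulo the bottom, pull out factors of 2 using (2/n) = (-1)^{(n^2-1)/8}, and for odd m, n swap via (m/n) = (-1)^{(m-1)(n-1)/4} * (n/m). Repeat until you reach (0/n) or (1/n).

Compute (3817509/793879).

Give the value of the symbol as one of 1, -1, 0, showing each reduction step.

-1

(3817509/793879): 3817509 mod 793879 = 641993, so (3817509/793879) = (641993/793879)
flip (641993/793879) -> (793879/641993): both odd, 641993 mod 4 = 1, 793879 mod 4 = 3, so the flip contributes +1; sign now +1
(793879/641993): 793879 mod 641993 = 151886, so (793879/641993) = (151886/641993)
factor out 2^1: 151886 = 2^1·75943; with 641993 mod 8 = 1, (2/641993) = +1; sign now +1; continue with (75943/641993)
flip (75943/641993) -> (641993/75943): both odd, 75943 mod 4 = 3, 641993 mod 4 = 1, so the flip contributes +1; sign now +1
(641993/75943): 641993 mod 75943 = 34449, so (641993/75943) = (34449/75943)
flip (34449/75943) -> (75943/34449): both odd, 34449 mod 4 = 1, 75943 mod 4 = 3, so the flip contributes +1; sign now +1
(75943/34449): 75943 mod 34449 = 7045, so (75943/34449) = (7045/34449)
flip (7045/34449) -> (34449/7045): both odd, 7045 mod 4 = 1, 34449 mod 4 = 1, so the flip contributes +1; sign now +1
(34449/7045): 34449 mod 7045 = 6269, so (34449/7045) = (6269/7045)
flip (6269/7045) -> (7045/6269): both odd, 6269 mod 4 = 1, 7045 mod 4 = 1, so the flip contributes +1; sign now +1
(7045/6269): 7045 mod 6269 = 776, so (7045/6269) = (776/6269)
factor out 2^3: 776 = 2^3·97; with 6269 mod 8 = 5, (2/6269) = -1; sign now -1; continue with (97/6269)
flip (97/6269) -> (6269/97): both odd, 97 mod 4 = 1, 6269 mod 4 = 1, so the flip contributes +1; sign now -1
(6269/97): 6269 mod 97 = 61, so (6269/97) = (61/97)
flip (61/97) -> (97/61): both odd, 61 mod 4 = 1, 97 mod 4 = 1, so the flip contributes +1; sign now -1
(97/61): 97 mod 61 = 36, so (97/61) = (36/61)
factor out 2^2: 36 = 2^2·9; with 61 mod 8 = 5, (2/61) = -1; sign now -1; continue with (9/61)
flip (9/61) -> (61/9): both odd, 9 mod 4 = 1, 61 mod 4 = 1, so the flip contributes +1; sign now -1
(61/9): 61 mod 9 = 7, so (61/9) = (7/9)
flip (7/9) -> (9/7): both odd, 7 mod 4 = 3, 9 mod 4 = 1, so the flip contributes +1; sign now -1
(9/7): 9 mod 7 = 2, so (9/7) = (2/7)
factor out 2^1: 2 = 2^1·1; with 7 mod 8 = 7, (2/7) = +1; sign now -1; continue with (1/7)
reached (1/7) = 1, so the symbol is -1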